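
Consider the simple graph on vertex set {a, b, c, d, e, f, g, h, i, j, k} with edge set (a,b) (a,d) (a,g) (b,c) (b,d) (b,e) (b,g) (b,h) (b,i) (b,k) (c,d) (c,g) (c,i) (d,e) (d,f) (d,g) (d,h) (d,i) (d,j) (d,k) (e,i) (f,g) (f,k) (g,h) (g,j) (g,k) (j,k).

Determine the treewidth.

3

A width-3 tree decomposition is:
Bags: B1 = {b, c, d, g}  B2 = {b, c, d, i}  B3 = {b, d, g, k}  B4 = {d, f, g, k}  B5 = {b, d, e, i}  B6 = {d, g, j, k}  B7 = {a, b, d, g}  B8 = {b, d, g, h}
Tree: B1–B2, B1–B3, B3–B4, B2–B5, B4–B6, B1–B7, B7–B8
Every bag has size at most 4, so the width is 4 − 1 = 3 and tw(G) ≤ 3. For the lower bound, the 4 vertices {d, g, j, k} are pairwise adjacent, and any tree decomposition puts a clique entirely inside one bag — forcing width ≥ 3. Therefore the treewidth is 3.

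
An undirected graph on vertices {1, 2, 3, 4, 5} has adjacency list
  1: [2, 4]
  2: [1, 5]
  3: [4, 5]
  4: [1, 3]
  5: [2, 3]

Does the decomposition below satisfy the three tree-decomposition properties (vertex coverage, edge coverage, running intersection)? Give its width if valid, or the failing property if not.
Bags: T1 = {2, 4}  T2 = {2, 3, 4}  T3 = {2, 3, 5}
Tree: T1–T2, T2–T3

A tree decomposition must satisfy three properties: every vertex lies in some bag; for every edge, both endpoints lie together in some bag; and for every vertex, the bags containing it form a connected subtree. Here vertex 1 appears in no bag, so the decomposition is invalid.

No — vertex 1 appears in no bag.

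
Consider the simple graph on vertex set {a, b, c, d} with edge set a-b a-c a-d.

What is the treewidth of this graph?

A width-1 tree decomposition is:
Bags: B1 = {a, d}  B2 = {a, b}  B3 = {a, c}
Tree: B1–B2, B1–B3
Each bag holds 2 vertices, so the decomposition has width 1, which upper-bounds the treewidth. Any graph with an edge has treewidth ≥ 1, and G has the edge a–d. The upper and lower bounds meet at 1, so that is the treewidth.

1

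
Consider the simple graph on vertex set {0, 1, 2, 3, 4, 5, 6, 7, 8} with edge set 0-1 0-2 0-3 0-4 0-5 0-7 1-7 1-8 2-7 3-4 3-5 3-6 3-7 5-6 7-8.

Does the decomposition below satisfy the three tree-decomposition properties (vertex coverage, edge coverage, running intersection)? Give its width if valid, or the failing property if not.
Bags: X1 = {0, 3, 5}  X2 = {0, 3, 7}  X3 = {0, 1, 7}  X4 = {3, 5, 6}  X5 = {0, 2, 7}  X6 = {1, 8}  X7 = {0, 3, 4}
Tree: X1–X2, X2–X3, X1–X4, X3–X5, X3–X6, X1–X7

A tree decomposition must satisfy three properties: every vertex lies in some bag; for every edge, both endpoints lie together in some bag; and for every vertex, the bags containing it form a connected subtree. Here edge (7,8) lies in no bag, so the decomposition is invalid.

No — edge (7,8) lies in no bag.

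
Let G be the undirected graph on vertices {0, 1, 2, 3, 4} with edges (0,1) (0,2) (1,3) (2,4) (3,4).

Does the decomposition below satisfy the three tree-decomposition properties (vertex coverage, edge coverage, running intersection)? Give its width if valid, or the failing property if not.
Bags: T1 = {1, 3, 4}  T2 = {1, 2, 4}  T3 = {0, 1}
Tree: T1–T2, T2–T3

A tree decomposition must satisfy three properties: every vertex lies in some bag; for every edge, both endpoints lie together in some bag; and for every vertex, the bags containing it form a connected subtree. Here edge (2,0) lies in no bag, so the decomposition is invalid.

No — edge (2,0) lies in no bag.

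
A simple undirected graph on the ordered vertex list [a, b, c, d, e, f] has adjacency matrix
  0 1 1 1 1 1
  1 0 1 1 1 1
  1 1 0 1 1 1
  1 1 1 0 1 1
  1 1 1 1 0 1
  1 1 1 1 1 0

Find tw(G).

A width-5 tree decomposition is:
Bags: B1 = {a, b, c, d, e, f}
Tree: (single bag)
A single bag containing all 6 vertices is trivially a valid decomposition of width 5. For the lower bound, the 6 vertices {a, b, c, d, e, f} are pairwise adjacent, and any tree decomposition puts a clique entirely inside one bag — forcing width ≥ 5. Combining the bounds, tw(G) = 5.

5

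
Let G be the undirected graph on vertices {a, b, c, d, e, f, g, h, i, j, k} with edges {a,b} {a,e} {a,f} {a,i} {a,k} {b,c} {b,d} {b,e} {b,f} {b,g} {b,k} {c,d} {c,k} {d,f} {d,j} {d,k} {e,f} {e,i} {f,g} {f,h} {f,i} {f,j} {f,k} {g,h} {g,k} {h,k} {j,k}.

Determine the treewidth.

3

A width-3 tree decomposition is:
Bags: B1 = {b, d, f, k}  B2 = {a, b, f, k}  B3 = {d, f, j, k}  B4 = {a, b, e, f}  B5 = {b, f, g, k}  B6 = {b, c, d, k}  B7 = {a, e, f, i}  B8 = {f, g, h, k}
Tree: B1–B2, B1–B3, B2–B4, B2–B5, B1–B6, B4–B7, B5–B8
The largest bag has 4 vertices, giving width 3; this decomposition certifies tw(G) ≤ 3. On the other hand G contains the 4-clique {b, c, d, k}. A clique must lie in a single bag of any decomposition, so no decomposition can have width below 3. Therefore the treewidth is 3.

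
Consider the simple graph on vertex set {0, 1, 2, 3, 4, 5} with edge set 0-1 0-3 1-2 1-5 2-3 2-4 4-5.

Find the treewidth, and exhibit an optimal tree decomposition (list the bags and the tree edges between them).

Treewidth 2.
One optimal decomposition is:
Bags: B1 = {1, 4, 5}  B2 = {1, 2, 4}  B3 = {0, 1, 2}  B4 = {0, 2, 3}
Tree: B1–B2, B2–B3, B3–B4

Each bag holds 3 vertices, so the decomposition has width 2, which upper-bounds the treewidth. The edges 5–4–2–1–5 form a cycle, so G is not a tree and its treewidth is at least 2. The upper and lower bounds meet at 2, so that is the treewidth.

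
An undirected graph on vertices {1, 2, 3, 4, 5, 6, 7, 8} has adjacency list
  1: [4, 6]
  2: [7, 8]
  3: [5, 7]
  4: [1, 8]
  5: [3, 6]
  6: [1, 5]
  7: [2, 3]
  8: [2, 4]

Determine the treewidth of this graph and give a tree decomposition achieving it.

Treewidth 2.
Bags: B1 = {1, 4, 8}  B2 = {1, 2, 8}  B3 = {1, 2, 7}  B4 = {1, 3, 7}  B5 = {1, 3, 5}  B6 = {1, 5, 6}
Tree: B1–B2, B2–B3, B3–B4, B4–B5, B5–B6

Each bag holds 3 vertices, so the decomposition has width 2, which upper-bounds the treewidth. The edges 1–4–8–2–7–3–5–6–1 form a cycle, so G is not a tree and its treewidth is at least 2. Therefore the treewidth is 2.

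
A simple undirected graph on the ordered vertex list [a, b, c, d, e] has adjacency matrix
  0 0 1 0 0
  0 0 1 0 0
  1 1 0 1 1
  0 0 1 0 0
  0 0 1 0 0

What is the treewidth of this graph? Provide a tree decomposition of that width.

Every bag has size at most 2, so the width is 2 − 1 = 1 and tw(G) ≤ 1. Any graph with an edge has treewidth ≥ 1, and G has the edge e–c. The upper and lower bounds meet at 1, so that is the treewidth.

Treewidth 1.
One such decomposition:
Bags: B1 = {c, e}  B2 = {c, d}  B3 = {b, c}  B4 = {a, c}
Tree: B1–B2, B2–B3, B2–B4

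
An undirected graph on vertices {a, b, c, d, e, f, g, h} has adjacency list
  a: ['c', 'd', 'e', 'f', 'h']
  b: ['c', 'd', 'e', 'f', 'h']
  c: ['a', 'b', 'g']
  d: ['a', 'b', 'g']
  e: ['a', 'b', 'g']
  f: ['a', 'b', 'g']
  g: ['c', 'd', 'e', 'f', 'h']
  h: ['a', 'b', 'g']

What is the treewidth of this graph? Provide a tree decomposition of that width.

Every bag has size at most 4, so the width is 4 − 1 = 3 and tw(G) ≤ 3. For the lower bound: the 4 vertex sets {b,d}, {a,f}, {g}, {c} are disjoint, each induces a connected subgraph, and every pair is joined by at least one edge of G. Contracting each set to a single vertex therefore yields K_{4} as a minor, and since treewidth is minor-monotone, tw(G) ≥ tw(K_{4}) = 3. The upper and lower bounds meet at 3, so that is the treewidth.

Treewidth 3.
Bags: B1 = {a, b, d, g}  B2 = {a, b, f, g}  B3 = {a, b, c, g}  B4 = {a, b, e, g}  B5 = {a, b, g, h}
Tree: B1–B2, B2–B3, B3–B4, B4–B5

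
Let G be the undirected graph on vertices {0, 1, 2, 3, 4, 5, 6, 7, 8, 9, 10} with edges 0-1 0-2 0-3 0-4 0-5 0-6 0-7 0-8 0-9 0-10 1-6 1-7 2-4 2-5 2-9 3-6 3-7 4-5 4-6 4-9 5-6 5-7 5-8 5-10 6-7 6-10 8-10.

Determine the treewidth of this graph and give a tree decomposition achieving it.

Each bag holds 4 vertices, so the decomposition has width 3, which upper-bounds the treewidth. For the lower bound, the 4 vertices {0, 1, 6, 7} are pairwise adjacent, and any tree decomposition puts a clique entirely inside one bag — forcing width ≥ 3. Hence tw(G) = 3 exactly.

Treewidth 3.
Bags: B1 = {0, 3, 6, 7}  B2 = {0, 5, 6, 7}  B3 = {0, 5, 6, 10}  B4 = {0, 4, 5, 6}  B5 = {0, 2, 4, 5}  B6 = {0, 2, 4, 9}  B7 = {0, 5, 8, 10}  B8 = {0, 1, 6, 7}
Tree: B1–B2, B2–B3, B3–B4, B4–B5, B5–B6, B3–B7, B2–B8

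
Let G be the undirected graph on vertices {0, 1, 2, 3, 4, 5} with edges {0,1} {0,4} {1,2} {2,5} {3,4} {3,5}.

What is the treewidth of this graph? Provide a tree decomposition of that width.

The largest bag has 3 vertices, giving width 2; this decomposition certifies tw(G) ≤ 2. Since 2–5–3–4–0–1–2 is a cycle in G, G is not acyclic. Forests are exactly the graphs of treewidth ≤ 1, so tw(G) ≥ 2. The upper and lower bounds meet at 2, so that is the treewidth.

Treewidth 2.
One such decomposition:
Bags: B1 = {2, 3, 5}  B2 = {2, 3, 4}  B3 = {0, 2, 4}  B4 = {0, 1, 2}
Tree: B1–B2, B2–B3, B3–B4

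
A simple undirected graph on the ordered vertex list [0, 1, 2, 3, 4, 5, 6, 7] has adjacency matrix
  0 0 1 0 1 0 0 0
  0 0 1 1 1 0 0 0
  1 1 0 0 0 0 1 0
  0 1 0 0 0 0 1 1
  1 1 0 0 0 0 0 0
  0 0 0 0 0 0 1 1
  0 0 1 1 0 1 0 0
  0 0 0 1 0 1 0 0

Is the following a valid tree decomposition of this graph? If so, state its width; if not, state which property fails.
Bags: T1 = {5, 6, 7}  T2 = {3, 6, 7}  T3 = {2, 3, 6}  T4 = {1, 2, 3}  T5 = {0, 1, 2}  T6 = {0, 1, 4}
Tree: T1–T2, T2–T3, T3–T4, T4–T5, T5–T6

Checking the three conditions: (i) the bags cover all of {0, 1, 2, 3, 4, 5, 6, 7}; (ii) for each edge, some bag contains both endpoints; (iii) the bags containing any fixed vertex form a subtree. All hold, so the decomposition is valid with width 3 − 1 = 2.

Yes; width 2.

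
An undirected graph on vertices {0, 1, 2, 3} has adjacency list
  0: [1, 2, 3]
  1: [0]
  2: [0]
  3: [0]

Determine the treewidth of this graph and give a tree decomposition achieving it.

Every bag has size at most 2, so the width is 2 − 1 = 1 and tw(G) ≤ 1. Since G has at least one edge (e.g. 2–0), it is not an edgeless graph, so tw(G) ≥ 1. Combining the bounds, tw(G) = 1.

Treewidth 1.
One optimal decomposition is:
Bags: B1 = {0, 2}  B2 = {0, 3}  B3 = {0, 1}
Tree: B1–B2, B2–B3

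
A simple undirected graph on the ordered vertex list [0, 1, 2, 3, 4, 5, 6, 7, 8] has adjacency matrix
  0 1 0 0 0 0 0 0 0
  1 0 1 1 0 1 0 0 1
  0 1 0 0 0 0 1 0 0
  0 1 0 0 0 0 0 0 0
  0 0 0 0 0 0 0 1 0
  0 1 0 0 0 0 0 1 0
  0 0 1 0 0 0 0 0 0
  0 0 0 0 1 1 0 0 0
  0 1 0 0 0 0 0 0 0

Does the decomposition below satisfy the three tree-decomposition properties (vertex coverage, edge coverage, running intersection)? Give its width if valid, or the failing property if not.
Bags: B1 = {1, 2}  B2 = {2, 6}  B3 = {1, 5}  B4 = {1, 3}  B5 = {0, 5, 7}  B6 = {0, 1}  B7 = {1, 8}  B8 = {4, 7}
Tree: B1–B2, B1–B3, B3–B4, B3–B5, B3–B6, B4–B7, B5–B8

No — bags containing vertex 0 are not connected in the tree.

A tree decomposition must satisfy three properties: every vertex lies in some bag; for every edge, both endpoints lie together in some bag; and for every vertex, the bags containing it form a connected subtree. Here bags containing vertex 0 are not connected in the tree, so the decomposition is invalid.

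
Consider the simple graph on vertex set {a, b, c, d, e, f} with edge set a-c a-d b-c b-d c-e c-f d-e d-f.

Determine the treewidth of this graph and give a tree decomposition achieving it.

Treewidth 2.
Bags: B1 = {c, d, f}  B2 = {c, d, e}  B3 = {b, c, d}  B4 = {a, c, d}
Tree: B1–B2, B2–B3, B3–B4

Each bag holds 3 vertices, so the decomposition has width 2, which upper-bounds the treewidth. Since d–f–c–e–d is a cycle in G, G is not acyclic. Forests are exactly the graphs of treewidth ≤ 1, so tw(G) ≥ 2. Hence tw(G) = 2 exactly.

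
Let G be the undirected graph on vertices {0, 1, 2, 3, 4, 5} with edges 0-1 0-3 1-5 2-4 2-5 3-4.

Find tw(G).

A width-2 tree decomposition is:
Bags: B1 = {0, 3, 4}  B2 = {0, 1, 4}  B3 = {1, 4, 5}  B4 = {2, 4, 5}
Tree: B1–B2, B2–B3, B3–B4
The largest bag has 3 vertices, giving width 2; this decomposition certifies tw(G) ≤ 2. Since 4–3–0–1–5–2–4 is a cycle in G, G is not acyclic. Forests are exactly the graphs of treewidth ≤ 1, so tw(G) ≥ 2. Hence tw(G) = 2 exactly.

2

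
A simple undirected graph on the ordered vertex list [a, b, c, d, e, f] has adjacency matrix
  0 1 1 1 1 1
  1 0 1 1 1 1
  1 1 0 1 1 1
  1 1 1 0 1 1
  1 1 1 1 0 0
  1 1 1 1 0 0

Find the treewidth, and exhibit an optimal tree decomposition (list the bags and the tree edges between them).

Every bag has size at most 5, so the width is 5 − 1 = 4 and tw(G) ≤ 4. Conversely, {a, b, c, d, e} is a clique of size 5, and the vertices of any clique must share a bag in every tree decomposition; so some bag has ≥ 5 vertices and tw(G) ≥ 4. Therefore the treewidth is 4.

Treewidth 4.
One optimal decomposition is:
Bags: B1 = {a, b, c, d, e}  B2 = {a, b, c, d, f}
Tree: B1–B2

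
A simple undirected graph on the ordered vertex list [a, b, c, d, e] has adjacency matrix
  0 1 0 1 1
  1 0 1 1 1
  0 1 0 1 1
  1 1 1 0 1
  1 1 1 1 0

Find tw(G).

3

A width-3 tree decomposition is:
Bags: B1 = {b, c, d, e}  B2 = {a, b, d, e}
Tree: B1–B2
The largest bag has 4 vertices, giving width 3; this decomposition certifies tw(G) ≤ 3. On the other hand G contains the 4-clique {b, c, d, e}. A clique must lie in a single bag of any decomposition, so no decomposition can have width below 3. Therefore the treewidth is 3.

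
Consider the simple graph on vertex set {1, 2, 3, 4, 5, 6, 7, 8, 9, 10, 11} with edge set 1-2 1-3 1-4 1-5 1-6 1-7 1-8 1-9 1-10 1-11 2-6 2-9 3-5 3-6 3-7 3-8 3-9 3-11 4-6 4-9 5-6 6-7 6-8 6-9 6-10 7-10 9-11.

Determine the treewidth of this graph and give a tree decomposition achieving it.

Every bag has size at most 4, so the width is 4 − 1 = 3 and tw(G) ≤ 3. For the lower bound, the 4 vertices {1, 3, 9, 11} are pairwise adjacent, and any tree decomposition puts a clique entirely inside one bag — forcing width ≥ 3. Combining the bounds, tw(G) = 3.

Treewidth 3.
One optimal decomposition is:
Bags: B1 = {1, 3, 6, 9}  B2 = {1, 3, 6, 7}  B3 = {1, 3, 5, 6}  B4 = {1, 6, 7, 10}  B5 = {1, 3, 6, 8}  B6 = {1, 2, 6, 9}  B7 = {1, 3, 9, 11}  B8 = {1, 4, 6, 9}
Tree: B1–B2, B1–B3, B2–B4, B1–B5, B1–B6, B1–B7, B1–B8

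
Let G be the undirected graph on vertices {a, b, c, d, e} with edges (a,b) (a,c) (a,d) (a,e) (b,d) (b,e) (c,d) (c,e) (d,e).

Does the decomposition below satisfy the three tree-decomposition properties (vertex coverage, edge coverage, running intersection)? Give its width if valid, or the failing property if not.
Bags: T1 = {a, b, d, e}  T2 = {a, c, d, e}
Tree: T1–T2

Yes; width 3.

Every vertex of G appears in some bag (union = {a, b, c, d, e}); every edge is covered by a bag; and for each vertex v the set of bags containing v is connected in the bag tree. The decomposition is therefore valid. The largest bag has 4 vertices, so the width is 3.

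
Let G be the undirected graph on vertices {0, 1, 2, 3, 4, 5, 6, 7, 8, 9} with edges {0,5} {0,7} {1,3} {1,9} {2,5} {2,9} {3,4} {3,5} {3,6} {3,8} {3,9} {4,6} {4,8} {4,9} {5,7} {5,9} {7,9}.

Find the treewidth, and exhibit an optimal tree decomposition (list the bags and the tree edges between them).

The largest bag has 3 vertices, giving width 2; this decomposition certifies tw(G) ≤ 2. On the other hand G contains the 3-clique {0, 5, 7}. A clique must lie in a single bag of any decomposition, so no decomposition can have width below 2. Therefore the treewidth is 2.

Treewidth 2.
Bags: B1 = {1, 3, 9}  B2 = {3, 4, 9}  B3 = {3, 5, 9}  B4 = {5, 7, 9}  B5 = {3, 4, 8}  B6 = {0, 5, 7}  B7 = {3, 4, 6}  B8 = {2, 5, 9}
Tree: B1–B2, B1–B3, B3–B4, B2–B5, B4–B6, B2–B7, B3–B8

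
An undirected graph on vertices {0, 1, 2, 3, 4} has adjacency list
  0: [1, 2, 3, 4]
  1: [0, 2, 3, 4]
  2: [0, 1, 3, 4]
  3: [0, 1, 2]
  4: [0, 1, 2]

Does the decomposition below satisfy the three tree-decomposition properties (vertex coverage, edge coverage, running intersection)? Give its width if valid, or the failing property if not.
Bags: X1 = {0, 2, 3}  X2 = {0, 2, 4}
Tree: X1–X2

No — vertex 1 appears in no bag.

A tree decomposition must satisfy three properties: every vertex lies in some bag; for every edge, both endpoints lie together in some bag; and for every vertex, the bags containing it form a connected subtree. Here vertex 1 appears in no bag, so the decomposition is invalid.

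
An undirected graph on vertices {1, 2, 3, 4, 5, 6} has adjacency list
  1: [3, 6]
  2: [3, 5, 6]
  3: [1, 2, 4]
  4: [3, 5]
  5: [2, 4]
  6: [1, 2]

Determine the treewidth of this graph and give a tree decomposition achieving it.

The largest bag has 3 vertices, giving width 2; this decomposition certifies tw(G) ≤ 2. For the lower bound, G contains the cycle 6–1–3–2–6, so G is not a forest; only forests have treewidth ≤ 1, hence tw(G) ≥ 2. The upper and lower bounds meet at 2, so that is the treewidth.

Treewidth 2.
One optimal decomposition is:
Bags: B1 = {1, 2, 6}  B2 = {1, 2, 3}  B3 = {2, 3, 5}  B4 = {3, 4, 5}
Tree: B1–B2, B2–B3, B3–B4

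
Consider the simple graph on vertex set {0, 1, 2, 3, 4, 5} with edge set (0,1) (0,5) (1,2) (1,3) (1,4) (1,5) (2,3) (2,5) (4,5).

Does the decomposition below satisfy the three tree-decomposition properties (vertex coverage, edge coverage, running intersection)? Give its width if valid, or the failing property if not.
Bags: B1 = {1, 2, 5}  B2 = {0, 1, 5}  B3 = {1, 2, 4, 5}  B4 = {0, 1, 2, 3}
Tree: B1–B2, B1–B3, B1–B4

No — bags containing vertex 0 are not connected in the tree.

A tree decomposition must satisfy three properties: every vertex lies in some bag; for every edge, both endpoints lie together in some bag; and for every vertex, the bags containing it form a connected subtree. Here bags containing vertex 0 are not connected in the tree, so the decomposition is invalid.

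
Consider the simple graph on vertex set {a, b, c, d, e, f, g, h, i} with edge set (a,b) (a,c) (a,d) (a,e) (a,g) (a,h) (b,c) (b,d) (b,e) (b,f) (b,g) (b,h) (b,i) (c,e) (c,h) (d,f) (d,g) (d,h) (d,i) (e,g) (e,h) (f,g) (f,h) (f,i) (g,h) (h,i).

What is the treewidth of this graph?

A width-4 tree decomposition is:
Bags: B1 = {b, d, f, g, h}  B2 = {a, b, d, g, h}  B3 = {a, b, e, g, h}  B4 = {a, b, c, e, h}  B5 = {b, d, f, h, i}
Tree: B1–B2, B2–B3, B3–B4, B1–B5
Every bag has size at most 5, so the width is 5 − 1 = 4 and tw(G) ≤ 4. Conversely, {a, b, d, g, h} is a clique of size 5, and the vertices of any clique must share a bag in every tree decomposition; so some bag has ≥ 5 vertices and tw(G) ≥ 4. Hence tw(G) = 4 exactly.

4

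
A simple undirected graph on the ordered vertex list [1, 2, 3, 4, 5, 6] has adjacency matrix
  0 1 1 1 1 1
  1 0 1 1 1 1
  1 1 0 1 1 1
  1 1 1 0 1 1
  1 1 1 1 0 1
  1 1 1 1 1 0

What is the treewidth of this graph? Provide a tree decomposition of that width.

A single bag containing all 6 vertices is trivially a valid decomposition of width 5. For the lower bound, the 6 vertices {1, 2, 3, 4, 5, 6} are pairwise adjacent, and any tree decomposition puts a clique entirely inside one bag — forcing width ≥ 5. Hence tw(G) = 5 exactly.

Treewidth 5.
One such decomposition:
Bags: B1 = {1, 2, 3, 4, 5, 6}
Tree: (single bag)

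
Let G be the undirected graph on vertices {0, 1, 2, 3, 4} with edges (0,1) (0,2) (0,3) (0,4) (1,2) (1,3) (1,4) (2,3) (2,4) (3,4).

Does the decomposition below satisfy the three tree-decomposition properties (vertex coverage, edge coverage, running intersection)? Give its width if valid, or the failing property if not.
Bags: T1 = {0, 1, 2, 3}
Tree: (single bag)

A tree decomposition must satisfy three properties: every vertex lies in some bag; for every edge, both endpoints lie together in some bag; and for every vertex, the bags containing it form a connected subtree. Here vertex 4 appears in no bag, so the decomposition is invalid.

No — vertex 4 appears in no bag.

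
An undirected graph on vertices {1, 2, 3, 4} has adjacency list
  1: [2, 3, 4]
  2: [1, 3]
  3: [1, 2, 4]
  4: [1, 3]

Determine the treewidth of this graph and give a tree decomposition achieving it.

Treewidth 2.
Bags: B1 = {1, 3, 4}  B2 = {1, 2, 3}
Tree: B1–B2

Each bag holds 3 vertices, so the decomposition has width 2, which upper-bounds the treewidth. For the lower bound, the 3 vertices {1, 2, 3} are pairwise adjacent, and any tree decomposition puts a clique entirely inside one bag — forcing width ≥ 2. Hence tw(G) = 2 exactly.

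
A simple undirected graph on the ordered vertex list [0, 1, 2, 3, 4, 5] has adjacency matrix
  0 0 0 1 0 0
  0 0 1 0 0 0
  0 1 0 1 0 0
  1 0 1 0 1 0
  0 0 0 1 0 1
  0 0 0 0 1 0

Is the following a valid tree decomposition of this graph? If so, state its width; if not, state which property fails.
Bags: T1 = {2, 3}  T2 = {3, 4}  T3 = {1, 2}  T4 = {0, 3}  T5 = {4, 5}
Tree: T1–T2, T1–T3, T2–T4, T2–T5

Yes; width 1.

Vertex coverage: the bags together contain {0, 1, 2, 3, 4, 5}, the full vertex set. Edge coverage: each edge of G has both endpoints in at least one bag. Running intersection: for every vertex, the bags containing it form a connected subtree. All three properties hold, so this is a valid tree decomposition of width max|bag| − 1 = 1, and hence tw(G) ≤ 1.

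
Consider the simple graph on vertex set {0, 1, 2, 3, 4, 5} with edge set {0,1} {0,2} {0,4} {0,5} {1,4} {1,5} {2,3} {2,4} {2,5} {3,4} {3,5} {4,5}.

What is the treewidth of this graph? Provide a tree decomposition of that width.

Each bag holds 4 vertices, so the decomposition has width 3, which upper-bounds the treewidth. Conversely, {0, 1, 4, 5} is a clique of size 4, and the vertices of any clique must share a bag in every tree decomposition; so some bag has ≥ 4 vertices and tw(G) ≥ 3. Hence tw(G) = 3 exactly.

Treewidth 3.
One such decomposition:
Bags: B1 = {0, 1, 4, 5}  B2 = {0, 2, 4, 5}  B3 = {2, 3, 4, 5}
Tree: B1–B2, B2–B3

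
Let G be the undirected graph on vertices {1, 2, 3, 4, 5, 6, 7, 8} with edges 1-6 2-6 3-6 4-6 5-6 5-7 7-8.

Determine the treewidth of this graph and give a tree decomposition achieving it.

The largest bag has 2 vertices, giving width 1; this decomposition certifies tw(G) ≤ 1. Since G has at least one edge (e.g. 1–6), it is not an edgeless graph, so tw(G) ≥ 1. Combining the bounds, tw(G) = 1.

Treewidth 1.
One such decomposition:
Bags: B1 = {1, 6}  B2 = {5, 6}  B3 = {5, 7}  B4 = {3, 6}  B5 = {2, 6}  B6 = {4, 6}  B7 = {7, 8}
Tree: B1–B2, B2–B3, B1–B4, B4–B5, B4–B6, B3–B7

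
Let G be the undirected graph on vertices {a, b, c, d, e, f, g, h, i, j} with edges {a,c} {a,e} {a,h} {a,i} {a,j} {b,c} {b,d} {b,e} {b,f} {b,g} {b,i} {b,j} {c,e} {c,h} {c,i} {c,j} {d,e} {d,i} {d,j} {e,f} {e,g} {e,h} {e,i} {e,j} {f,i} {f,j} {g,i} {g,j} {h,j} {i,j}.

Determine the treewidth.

4

A width-4 tree decomposition is:
Bags: B1 = {b, c, e, i, j}  B2 = {b, e, f, i, j}  B3 = {a, c, e, i, j}  B4 = {a, c, e, h, j}  B5 = {b, e, g, i, j}  B6 = {b, d, e, i, j}
Tree: B1–B2, B1–B3, B3–B4, B1–B5, B2–B6
The largest bag has 5 vertices, giving width 4; this decomposition certifies tw(G) ≤ 4. On the other hand G contains the 5-clique {a, c, e, h, j}. A clique must lie in a single bag of any decomposition, so no decomposition can have width below 4. Therefore the treewidth is 4.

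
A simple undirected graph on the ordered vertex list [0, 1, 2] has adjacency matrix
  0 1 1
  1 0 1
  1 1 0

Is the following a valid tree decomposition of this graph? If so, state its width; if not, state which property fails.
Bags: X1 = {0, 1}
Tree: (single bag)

No — vertex 2 appears in no bag.

A tree decomposition must satisfy three properties: every vertex lies in some bag; for every edge, both endpoints lie together in some bag; and for every vertex, the bags containing it form a connected subtree. Here vertex 2 appears in no bag, so the decomposition is invalid.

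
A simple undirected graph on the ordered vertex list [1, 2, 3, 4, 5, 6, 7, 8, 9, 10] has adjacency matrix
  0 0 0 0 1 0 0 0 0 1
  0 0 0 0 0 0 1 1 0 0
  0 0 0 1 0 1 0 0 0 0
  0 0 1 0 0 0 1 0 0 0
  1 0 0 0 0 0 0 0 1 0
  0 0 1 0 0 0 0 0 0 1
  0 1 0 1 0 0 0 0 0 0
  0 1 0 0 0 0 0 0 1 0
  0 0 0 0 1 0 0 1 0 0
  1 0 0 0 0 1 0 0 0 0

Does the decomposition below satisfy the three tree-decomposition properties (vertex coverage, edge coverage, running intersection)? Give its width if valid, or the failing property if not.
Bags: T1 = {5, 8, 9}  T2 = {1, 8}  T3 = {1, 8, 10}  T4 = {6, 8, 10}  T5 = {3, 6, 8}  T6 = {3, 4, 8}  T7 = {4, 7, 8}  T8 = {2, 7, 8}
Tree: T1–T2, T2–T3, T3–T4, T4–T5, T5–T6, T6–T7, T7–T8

No — edge (5,1) lies in no bag.

A tree decomposition must satisfy three properties: every vertex lies in some bag; for every edge, both endpoints lie together in some bag; and for every vertex, the bags containing it form a connected subtree. Here edge (5,1) lies in no bag, so the decomposition is invalid.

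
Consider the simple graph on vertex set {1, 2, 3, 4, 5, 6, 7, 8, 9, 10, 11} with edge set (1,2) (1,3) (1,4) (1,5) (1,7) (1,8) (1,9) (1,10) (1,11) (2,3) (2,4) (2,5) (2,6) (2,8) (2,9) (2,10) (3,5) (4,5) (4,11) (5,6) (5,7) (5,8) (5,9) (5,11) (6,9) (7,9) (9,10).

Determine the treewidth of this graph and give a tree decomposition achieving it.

Every bag has size at most 4, so the width is 4 − 1 = 3 and tw(G) ≤ 3. On the other hand G contains the 4-clique {1, 2, 9, 10}. A clique must lie in a single bag of any decomposition, so no decomposition can have width below 3. Combining the bounds, tw(G) = 3.

Treewidth 3.
One such decomposition:
Bags: B1 = {1, 2, 3, 5}  B2 = {1, 2, 4, 5}  B3 = {1, 2, 5, 9}  B4 = {1, 4, 5, 11}  B5 = {1, 5, 7, 9}  B6 = {2, 5, 6, 9}  B7 = {1, 2, 5, 8}  B8 = {1, 2, 9, 10}
Tree: B1–B2, B2–B3, B2–B4, B3–B5, B3–B6, B2–B7, B3–B8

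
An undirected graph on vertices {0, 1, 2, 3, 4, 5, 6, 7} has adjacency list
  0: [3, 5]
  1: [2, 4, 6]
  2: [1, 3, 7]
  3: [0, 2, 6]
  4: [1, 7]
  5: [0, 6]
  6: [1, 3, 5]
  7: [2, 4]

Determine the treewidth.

2

A width-2 tree decomposition is:
Bags: B1 = {1, 4, 7}  B2 = {1, 2, 7}  B3 = {1, 2, 6}  B4 = {2, 3, 6}  B5 = {3, 5, 6}  B6 = {0, 3, 5}
Tree: B1–B2, B2–B3, B3–B4, B4–B5, B5–B6
Each bag holds 3 vertices, so the decomposition has width 2, which upper-bounds the treewidth. The edges 4–7–2–1–4 form a cycle, so G is not a tree and its treewidth is at least 2. Therefore the treewidth is 2.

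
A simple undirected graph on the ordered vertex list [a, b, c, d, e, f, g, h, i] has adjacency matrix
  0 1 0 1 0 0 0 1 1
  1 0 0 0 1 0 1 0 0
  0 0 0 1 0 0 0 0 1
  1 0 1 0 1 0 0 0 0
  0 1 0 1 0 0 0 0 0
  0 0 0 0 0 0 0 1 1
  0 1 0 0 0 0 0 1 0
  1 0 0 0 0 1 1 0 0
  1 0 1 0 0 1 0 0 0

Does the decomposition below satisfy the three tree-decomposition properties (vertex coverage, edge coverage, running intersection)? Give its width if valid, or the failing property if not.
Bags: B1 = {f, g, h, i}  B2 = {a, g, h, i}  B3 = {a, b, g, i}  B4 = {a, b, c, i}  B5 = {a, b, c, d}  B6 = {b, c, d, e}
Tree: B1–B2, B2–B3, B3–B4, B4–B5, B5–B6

Vertex coverage: the bags together contain {a, b, c, d, e, f, g, h, i}, the full vertex set. Edge coverage: each edge of G has both endpoints in at least one bag. Running intersection: for every vertex, the bags containing it form a connected subtree. All three properties hold, so this is a valid tree decomposition of width max|bag| − 1 = 3, and hence tw(G) ≤ 3.

Yes; width 3.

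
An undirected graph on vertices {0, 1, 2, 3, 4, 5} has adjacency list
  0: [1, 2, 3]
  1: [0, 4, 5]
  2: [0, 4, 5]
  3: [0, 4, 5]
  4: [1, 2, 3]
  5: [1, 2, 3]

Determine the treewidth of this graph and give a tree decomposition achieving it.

Each bag holds 4 vertices, so the decomposition has width 3, which upper-bounds the treewidth. For the lower bound: the 4 vertex sets {0,3}, {1,4}, {5}, {2} are disjoint, each induces a connected subgraph, and every pair is joined by at least one edge of G. Contracting each set to a single vertex therefore yields K_{4} as a minor, and since treewidth is minor-monotone, tw(G) ≥ tw(K_{4}) = 3. The upper and lower bounds meet at 3, so that is the treewidth.

Treewidth 3.
Bags: B1 = {0, 3, 4, 5}  B2 = {0, 1, 4, 5}  B3 = {0, 2, 4, 5}
Tree: B1–B2, B2–B3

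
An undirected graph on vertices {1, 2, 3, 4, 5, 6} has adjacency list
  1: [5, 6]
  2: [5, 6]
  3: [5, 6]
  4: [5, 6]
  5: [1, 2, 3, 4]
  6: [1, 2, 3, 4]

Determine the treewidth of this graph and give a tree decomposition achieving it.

Treewidth 2.
One optimal decomposition is:
Bags: B1 = {4, 5, 6}  B2 = {1, 5, 6}  B3 = {3, 5, 6}  B4 = {2, 5, 6}
Tree: B1–B2, B2–B3, B3–B4

The largest bag has 3 vertices, giving width 2; this decomposition certifies tw(G) ≤ 2. Since 6–4–5–1–6 is a cycle in G, G is not acyclic. Forests are exactly the graphs of treewidth ≤ 1, so tw(G) ≥ 2. The upper and lower bounds meet at 2, so that is the treewidth.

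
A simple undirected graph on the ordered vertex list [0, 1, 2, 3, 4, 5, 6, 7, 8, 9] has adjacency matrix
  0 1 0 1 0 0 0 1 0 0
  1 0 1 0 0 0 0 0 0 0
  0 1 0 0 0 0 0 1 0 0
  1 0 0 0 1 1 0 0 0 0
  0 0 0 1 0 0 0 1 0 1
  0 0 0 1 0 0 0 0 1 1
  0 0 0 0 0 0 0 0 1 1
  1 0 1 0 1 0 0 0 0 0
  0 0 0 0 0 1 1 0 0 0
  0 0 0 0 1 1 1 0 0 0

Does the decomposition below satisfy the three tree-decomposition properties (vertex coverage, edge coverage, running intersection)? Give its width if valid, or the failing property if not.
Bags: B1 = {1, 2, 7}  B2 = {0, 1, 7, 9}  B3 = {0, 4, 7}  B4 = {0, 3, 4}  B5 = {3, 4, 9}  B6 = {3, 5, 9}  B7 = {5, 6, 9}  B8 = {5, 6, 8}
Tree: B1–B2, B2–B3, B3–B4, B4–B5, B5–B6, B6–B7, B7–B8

A tree decomposition must satisfy three properties: every vertex lies in some bag; for every edge, both endpoints lie together in some bag; and for every vertex, the bags containing it form a connected subtree. Here bags containing vertex 9 are not connected in the tree, so the decomposition is invalid.

No — bags containing vertex 9 are not connected in the tree.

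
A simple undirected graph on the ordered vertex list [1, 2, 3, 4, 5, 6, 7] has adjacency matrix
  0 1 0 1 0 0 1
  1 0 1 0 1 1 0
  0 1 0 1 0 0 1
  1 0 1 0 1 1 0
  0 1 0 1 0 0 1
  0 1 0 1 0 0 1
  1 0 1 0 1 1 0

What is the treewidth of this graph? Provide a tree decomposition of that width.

Each bag holds 4 vertices, so the decomposition has width 3, which upper-bounds the treewidth. For the lower bound: the 4 vertex sets {1,2}, {3,7}, {4}, {5} are disjoint, each induces a connected subgraph, and every pair is joined by at least one edge of G. Contracting each set to a single vertex therefore yields K_{4} as a minor, and since treewidth is minor-monotone, tw(G) ≥ tw(K_{4}) = 3. Therefore the treewidth is 3.

Treewidth 3.
One such decomposition:
Bags: B1 = {1, 2, 4, 7}  B2 = {2, 3, 4, 7}  B3 = {2, 4, 5, 7}  B4 = {2, 4, 6, 7}
Tree: B1–B2, B2–B3, B3–B4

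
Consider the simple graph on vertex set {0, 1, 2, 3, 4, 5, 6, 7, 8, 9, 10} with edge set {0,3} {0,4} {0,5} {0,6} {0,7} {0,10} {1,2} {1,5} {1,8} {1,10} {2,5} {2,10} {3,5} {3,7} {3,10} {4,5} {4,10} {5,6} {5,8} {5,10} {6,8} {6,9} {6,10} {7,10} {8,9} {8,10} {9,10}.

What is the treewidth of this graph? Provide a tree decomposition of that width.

Treewidth 3.
One optimal decomposition is:
Bags: B1 = {0, 5, 6, 10}  B2 = {0, 3, 5, 10}  B3 = {5, 6, 8, 10}  B4 = {1, 5, 8, 10}  B5 = {0, 3, 7, 10}  B6 = {1, 2, 5, 10}  B7 = {6, 8, 9, 10}  B8 = {0, 4, 5, 10}
Tree: B1–B2, B1–B3, B3–B4, B2–B5, B4–B6, B3–B7, B2–B8

Each bag holds 4 vertices, so the decomposition has width 3, which upper-bounds the treewidth. For the lower bound, the 4 vertices {6, 8, 9, 10} are pairwise adjacent, and any tree decomposition puts a clique entirely inside one bag — forcing width ≥ 3. The upper and lower bounds meet at 3, so that is the treewidth.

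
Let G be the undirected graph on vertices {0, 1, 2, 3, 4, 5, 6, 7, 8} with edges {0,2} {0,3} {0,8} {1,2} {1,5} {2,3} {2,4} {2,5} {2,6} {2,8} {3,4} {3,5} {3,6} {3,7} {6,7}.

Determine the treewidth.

2

A width-2 tree decomposition is:
Bags: B1 = {2, 3, 5}  B2 = {2, 3, 4}  B3 = {2, 3, 6}  B4 = {3, 6, 7}  B5 = {0, 2, 3}  B6 = {1, 2, 5}  B7 = {0, 2, 8}
Tree: B1–B2, B1–B3, B3–B4, B3–B5, B1–B6, B5–B7
Each bag holds 3 vertices, so the decomposition has width 2, which upper-bounds the treewidth. On the other hand G contains the 3-clique {0, 2, 8}. A clique must lie in a single bag of any decomposition, so no decomposition can have width below 2. Hence tw(G) = 2 exactly.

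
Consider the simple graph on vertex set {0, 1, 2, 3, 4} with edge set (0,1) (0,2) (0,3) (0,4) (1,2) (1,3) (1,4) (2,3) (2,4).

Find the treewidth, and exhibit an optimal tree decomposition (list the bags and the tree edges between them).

Treewidth 3.
Bags: B1 = {0, 1, 2, 4}  B2 = {0, 1, 2, 3}
Tree: B1–B2

Every bag has size at most 4, so the width is 4 − 1 = 3 and tw(G) ≤ 3. For the lower bound, the 4 vertices {0, 1, 2, 3} are pairwise adjacent, and any tree decomposition puts a clique entirely inside one bag — forcing width ≥ 3. Therefore the treewidth is 3.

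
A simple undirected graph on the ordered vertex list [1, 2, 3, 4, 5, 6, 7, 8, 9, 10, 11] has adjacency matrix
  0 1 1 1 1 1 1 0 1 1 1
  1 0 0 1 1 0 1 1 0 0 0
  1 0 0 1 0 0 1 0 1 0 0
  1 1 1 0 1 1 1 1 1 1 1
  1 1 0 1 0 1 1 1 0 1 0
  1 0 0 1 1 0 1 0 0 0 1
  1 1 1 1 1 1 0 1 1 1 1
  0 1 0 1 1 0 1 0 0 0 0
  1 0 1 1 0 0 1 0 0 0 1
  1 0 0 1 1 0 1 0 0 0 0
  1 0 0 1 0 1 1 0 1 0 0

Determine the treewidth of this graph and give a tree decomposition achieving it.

Each bag holds 5 vertices, so the decomposition has width 4, which upper-bounds the treewidth. Conversely, {2, 4, 5, 7, 8} is a clique of size 5, and the vertices of any clique must share a bag in every tree decomposition; so some bag has ≥ 5 vertices and tw(G) ≥ 4. Therefore the treewidth is 4.

Treewidth 4.
Bags: B1 = {1, 2, 4, 5, 7}  B2 = {1, 4, 5, 6, 7}  B3 = {1, 4, 6, 7, 11}  B4 = {2, 4, 5, 7, 8}  B5 = {1, 4, 5, 7, 10}  B6 = {1, 4, 7, 9, 11}  B7 = {1, 3, 4, 7, 9}
Tree: B1–B2, B2–B3, B1–B4, B2–B5, B3–B6, B6–B7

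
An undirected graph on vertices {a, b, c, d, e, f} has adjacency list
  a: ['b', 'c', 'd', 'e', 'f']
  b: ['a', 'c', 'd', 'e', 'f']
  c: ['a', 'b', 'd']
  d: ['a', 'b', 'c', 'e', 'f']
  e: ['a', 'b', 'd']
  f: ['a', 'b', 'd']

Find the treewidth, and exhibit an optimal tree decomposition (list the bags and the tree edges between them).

Treewidth 3.
Bags: B1 = {a, b, d, f}  B2 = {a, b, d, e}  B3 = {a, b, c, d}
Tree: B1–B2, B2–B3

Every bag has size at most 4, so the width is 4 − 1 = 3 and tw(G) ≤ 3. For the lower bound, the 4 vertices {a, b, d, e} are pairwise adjacent, and any tree decomposition puts a clique entirely inside one bag — forcing width ≥ 3. Therefore the treewidth is 3.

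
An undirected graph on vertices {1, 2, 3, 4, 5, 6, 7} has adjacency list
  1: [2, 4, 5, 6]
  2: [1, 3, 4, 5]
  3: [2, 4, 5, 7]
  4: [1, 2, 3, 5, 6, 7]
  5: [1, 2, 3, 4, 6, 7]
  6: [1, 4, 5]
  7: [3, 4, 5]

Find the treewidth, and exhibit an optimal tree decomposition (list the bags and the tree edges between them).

The largest bag has 4 vertices, giving width 3; this decomposition certifies tw(G) ≤ 3. Conversely, {1, 2, 4, 5} is a clique of size 4, and the vertices of any clique must share a bag in every tree decomposition; so some bag has ≥ 4 vertices and tw(G) ≥ 3. The upper and lower bounds meet at 3, so that is the treewidth.

Treewidth 3.
One optimal decomposition is:
Bags: B1 = {2, 3, 4, 5}  B2 = {1, 2, 4, 5}  B3 = {1, 4, 5, 6}  B4 = {3, 4, 5, 7}
Tree: B1–B2, B2–B3, B1–B4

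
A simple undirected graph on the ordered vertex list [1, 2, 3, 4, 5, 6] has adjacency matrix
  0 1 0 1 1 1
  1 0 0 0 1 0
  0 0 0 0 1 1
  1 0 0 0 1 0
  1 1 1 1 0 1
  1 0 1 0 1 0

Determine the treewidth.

A width-2 tree decomposition is:
Bags: B1 = {1, 2, 5}  B2 = {1, 5, 6}  B3 = {1, 4, 5}  B4 = {3, 5, 6}
Tree: B1–B2, B1–B3, B2–B4
The largest bag has 3 vertices, giving width 2; this decomposition certifies tw(G) ≤ 2. Conversely, {1, 2, 5} is a clique of size 3, and the vertices of any clique must share a bag in every tree decomposition; so some bag has ≥ 3 vertices and tw(G) ≥ 2. Combining the bounds, tw(G) = 2.

2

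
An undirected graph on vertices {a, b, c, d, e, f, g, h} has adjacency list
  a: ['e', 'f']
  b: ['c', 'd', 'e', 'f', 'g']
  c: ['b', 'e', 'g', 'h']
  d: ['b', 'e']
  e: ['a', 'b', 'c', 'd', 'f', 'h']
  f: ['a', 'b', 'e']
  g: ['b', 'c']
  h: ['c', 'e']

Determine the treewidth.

2

A width-2 tree decomposition is:
Bags: B1 = {b, e, f}  B2 = {b, c, e}  B3 = {c, e, h}  B4 = {b, d, e}  B5 = {a, e, f}  B6 = {b, c, g}
Tree: B1–B2, B2–B3, B1–B4, B1–B5, B2–B6
Every bag has size at most 3, so the width is 3 − 1 = 2 and tw(G) ≤ 2. On the other hand G contains the 3-clique {b, c, g}. A clique must lie in a single bag of any decomposition, so no decomposition can have width below 2. Combining the bounds, tw(G) = 2.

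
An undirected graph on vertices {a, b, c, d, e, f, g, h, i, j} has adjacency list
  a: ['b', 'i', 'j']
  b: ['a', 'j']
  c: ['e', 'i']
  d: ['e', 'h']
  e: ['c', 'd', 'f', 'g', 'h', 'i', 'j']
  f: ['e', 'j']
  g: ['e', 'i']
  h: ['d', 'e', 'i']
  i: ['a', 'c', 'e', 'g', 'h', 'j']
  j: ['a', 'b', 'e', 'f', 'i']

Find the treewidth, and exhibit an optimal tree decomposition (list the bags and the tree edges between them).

Treewidth 2.
One such decomposition:
Bags: B1 = {e, f, j}  B2 = {e, i, j}  B3 = {e, h, i}  B4 = {e, g, i}  B5 = {a, i, j}  B6 = {a, b, j}  B7 = {d, e, h}  B8 = {c, e, i}
Tree: B1–B2, B2–B3, B2–B4, B2–B5, B5–B6, B3–B7, B4–B8

Every bag has size at most 3, so the width is 3 − 1 = 2 and tw(G) ≤ 2. On the other hand G contains the 3-clique {d, e, h}. A clique must lie in a single bag of any decomposition, so no decomposition can have width below 2. Therefore the treewidth is 2.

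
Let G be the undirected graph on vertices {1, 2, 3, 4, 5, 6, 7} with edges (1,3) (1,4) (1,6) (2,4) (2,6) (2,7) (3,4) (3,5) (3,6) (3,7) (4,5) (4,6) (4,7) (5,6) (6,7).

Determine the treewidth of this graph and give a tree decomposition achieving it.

Every bag has size at most 4, so the width is 4 − 1 = 3 and tw(G) ≤ 3. On the other hand G contains the 4-clique {2, 4, 6, 7}. A clique must lie in a single bag of any decomposition, so no decomposition can have width below 3. Combining the bounds, tw(G) = 3.

Treewidth 3.
One optimal decomposition is:
Bags: B1 = {3, 4, 5, 6}  B2 = {3, 4, 6, 7}  B3 = {2, 4, 6, 7}  B4 = {1, 3, 4, 6}
Tree: B1–B2, B2–B3, B2–B4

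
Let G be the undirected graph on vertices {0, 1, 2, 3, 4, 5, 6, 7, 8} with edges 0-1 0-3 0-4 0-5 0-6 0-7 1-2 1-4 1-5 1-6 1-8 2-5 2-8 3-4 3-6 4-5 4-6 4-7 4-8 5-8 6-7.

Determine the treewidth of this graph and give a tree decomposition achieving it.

Every bag has size at most 4, so the width is 4 − 1 = 3 and tw(G) ≤ 3. For the lower bound, the 4 vertices {1, 2, 5, 8} are pairwise adjacent, and any tree decomposition puts a clique entirely inside one bag — forcing width ≥ 3. Combining the bounds, tw(G) = 3.

Treewidth 3.
Bags: B1 = {0, 3, 4, 6}  B2 = {0, 1, 4, 6}  B3 = {0, 1, 4, 5}  B4 = {1, 4, 5, 8}  B5 = {0, 4, 6, 7}  B6 = {1, 2, 5, 8}
Tree: B1–B2, B2–B3, B3–B4, B1–B5, B4–B6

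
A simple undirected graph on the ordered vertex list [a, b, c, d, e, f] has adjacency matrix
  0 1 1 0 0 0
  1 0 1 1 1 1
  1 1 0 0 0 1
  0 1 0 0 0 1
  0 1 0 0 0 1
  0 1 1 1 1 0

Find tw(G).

2

A width-2 tree decomposition is:
Bags: B1 = {b, e, f}  B2 = {b, c, f}  B3 = {a, b, c}  B4 = {b, d, f}
Tree: B1–B2, B2–B3, B1–B4
The largest bag has 3 vertices, giving width 2; this decomposition certifies tw(G) ≤ 2. On the other hand G contains the 3-clique {a, b, c}. A clique must lie in a single bag of any decomposition, so no decomposition can have width below 2. Hence tw(G) = 2 exactly.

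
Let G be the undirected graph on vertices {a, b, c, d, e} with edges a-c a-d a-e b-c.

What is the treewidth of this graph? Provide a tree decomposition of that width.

Treewidth 1.
One optimal decomposition is:
Bags: B1 = {a, e}  B2 = {a, d}  B3 = {a, c}  B4 = {b, c}
Tree: B1–B2, B2–B3, B3–B4

Each bag holds 2 vertices, so the decomposition has width 1, which upper-bounds the treewidth. G has an edge, so its treewidth is at least 1. Therefore the treewidth is 1.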